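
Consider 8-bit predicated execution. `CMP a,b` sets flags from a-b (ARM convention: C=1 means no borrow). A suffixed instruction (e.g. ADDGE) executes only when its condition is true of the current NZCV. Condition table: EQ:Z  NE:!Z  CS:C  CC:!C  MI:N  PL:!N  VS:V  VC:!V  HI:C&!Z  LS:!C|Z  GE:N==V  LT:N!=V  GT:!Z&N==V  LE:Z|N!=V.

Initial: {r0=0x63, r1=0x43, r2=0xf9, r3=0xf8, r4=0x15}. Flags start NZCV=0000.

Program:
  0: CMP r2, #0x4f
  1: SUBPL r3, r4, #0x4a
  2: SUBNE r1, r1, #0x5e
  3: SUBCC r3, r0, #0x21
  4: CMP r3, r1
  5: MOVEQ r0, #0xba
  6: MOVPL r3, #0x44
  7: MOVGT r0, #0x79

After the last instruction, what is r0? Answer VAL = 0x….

0: ✓ CMP  NZCV=1010
1: · SUBPL
2: ✓ SUBNE  r1←0xe5
3: · SUBCC
4: ✓ CMP  NZCV=0010
5: · MOVEQ
6: ✓ MOVPL  r3←0x44
7: ✓ MOVGT  r0←0x79

VAL = 0x79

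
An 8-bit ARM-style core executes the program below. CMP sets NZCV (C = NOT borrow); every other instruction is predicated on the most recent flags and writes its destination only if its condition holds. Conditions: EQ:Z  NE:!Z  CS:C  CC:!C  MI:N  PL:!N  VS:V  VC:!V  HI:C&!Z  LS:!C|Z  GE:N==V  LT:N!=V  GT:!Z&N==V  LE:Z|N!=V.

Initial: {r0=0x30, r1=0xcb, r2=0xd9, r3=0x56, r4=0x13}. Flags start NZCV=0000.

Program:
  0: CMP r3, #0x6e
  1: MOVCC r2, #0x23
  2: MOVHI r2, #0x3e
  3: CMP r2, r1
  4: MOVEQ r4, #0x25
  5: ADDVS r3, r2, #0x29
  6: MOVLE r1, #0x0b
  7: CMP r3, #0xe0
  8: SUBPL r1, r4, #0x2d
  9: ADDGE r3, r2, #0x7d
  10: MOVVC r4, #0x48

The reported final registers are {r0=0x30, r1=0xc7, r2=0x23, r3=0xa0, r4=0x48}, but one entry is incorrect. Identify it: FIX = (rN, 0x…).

[0] flags=1000 → (cmp)
[1] flags=1000 CC?T → r2=0x23
[2] flags=1000 HI?F → skip
[3] flags=0000 → (cmp)
[4] flags=0000 EQ?F → skip
[5] flags=0000 VS?F → skip
[6] flags=0000 LE?F → skip
[7] flags=0000 → (cmp)
[8] flags=0000 PL?T → r1=0xe6
[9] flags=0000 GE?T → r3=0xa0
[10] flags=0000 VC?T → r4=0x48

FIX = (r1, 0xe6)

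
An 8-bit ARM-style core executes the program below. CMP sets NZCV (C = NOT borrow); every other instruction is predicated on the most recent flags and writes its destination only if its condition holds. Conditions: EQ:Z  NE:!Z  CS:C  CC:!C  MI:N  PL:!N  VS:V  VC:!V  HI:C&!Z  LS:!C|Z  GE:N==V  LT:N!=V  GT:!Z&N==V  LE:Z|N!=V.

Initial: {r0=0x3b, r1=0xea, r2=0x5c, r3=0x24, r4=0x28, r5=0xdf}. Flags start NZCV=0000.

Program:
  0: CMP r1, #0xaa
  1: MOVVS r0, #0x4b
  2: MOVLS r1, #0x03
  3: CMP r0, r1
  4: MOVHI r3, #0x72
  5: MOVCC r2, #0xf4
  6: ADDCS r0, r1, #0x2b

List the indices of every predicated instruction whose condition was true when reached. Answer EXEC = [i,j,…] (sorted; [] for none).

0: ✓ CMP  NZCV=0010
1: · MOVVS
2: · MOVLS
3: ✓ CMP  NZCV=0000
4: · MOVHI
5: ✓ MOVCC  r2←0xf4
6: · ADDCS

EXEC = [5]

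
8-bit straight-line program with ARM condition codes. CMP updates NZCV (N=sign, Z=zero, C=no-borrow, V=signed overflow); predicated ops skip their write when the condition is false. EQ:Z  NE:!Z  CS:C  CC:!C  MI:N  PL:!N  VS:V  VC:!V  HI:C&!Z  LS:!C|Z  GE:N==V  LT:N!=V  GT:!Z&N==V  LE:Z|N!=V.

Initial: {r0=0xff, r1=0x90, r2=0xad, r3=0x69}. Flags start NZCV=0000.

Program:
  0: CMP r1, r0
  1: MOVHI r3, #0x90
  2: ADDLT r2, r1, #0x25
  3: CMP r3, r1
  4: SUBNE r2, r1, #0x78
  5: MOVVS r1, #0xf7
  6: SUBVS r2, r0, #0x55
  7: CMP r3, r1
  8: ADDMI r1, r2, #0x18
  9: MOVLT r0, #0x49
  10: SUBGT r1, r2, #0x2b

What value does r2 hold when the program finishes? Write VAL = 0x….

0: ✓ CMP  NZCV=1000
1: · MOVHI
2: ✓ ADDLT  r2←0xb5
3: ✓ CMP  NZCV=1001
4: ✓ SUBNE  r2←0x18
5: ✓ MOVVS  r1←0xf7
6: ✓ SUBVS  r2←0xaa
7: ✓ CMP  NZCV=0000
8: · ADDMI
9: · MOVLT
10: ✓ SUBGT  r1←0x7f

VAL = 0xaa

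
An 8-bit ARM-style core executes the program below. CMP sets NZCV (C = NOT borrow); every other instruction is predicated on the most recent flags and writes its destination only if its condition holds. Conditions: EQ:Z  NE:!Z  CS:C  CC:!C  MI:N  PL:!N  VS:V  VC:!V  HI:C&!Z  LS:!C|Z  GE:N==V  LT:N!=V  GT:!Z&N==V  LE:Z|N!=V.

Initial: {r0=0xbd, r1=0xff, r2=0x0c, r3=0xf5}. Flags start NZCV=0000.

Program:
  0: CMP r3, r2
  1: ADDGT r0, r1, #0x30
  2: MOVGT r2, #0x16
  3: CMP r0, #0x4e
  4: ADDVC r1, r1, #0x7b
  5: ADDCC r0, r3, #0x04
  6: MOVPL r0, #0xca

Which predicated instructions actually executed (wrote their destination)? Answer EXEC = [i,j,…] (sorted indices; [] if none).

[0] flags=1010 → (cmp)
[1] flags=1010 GT?F → skip
[2] flags=1010 GT?F → skip
[3] flags=0011 → (cmp)
[4] flags=0011 VC?F → skip
[5] flags=0011 CC?F → skip
[6] flags=0011 PL?T → r0=0xca

EXEC = [6]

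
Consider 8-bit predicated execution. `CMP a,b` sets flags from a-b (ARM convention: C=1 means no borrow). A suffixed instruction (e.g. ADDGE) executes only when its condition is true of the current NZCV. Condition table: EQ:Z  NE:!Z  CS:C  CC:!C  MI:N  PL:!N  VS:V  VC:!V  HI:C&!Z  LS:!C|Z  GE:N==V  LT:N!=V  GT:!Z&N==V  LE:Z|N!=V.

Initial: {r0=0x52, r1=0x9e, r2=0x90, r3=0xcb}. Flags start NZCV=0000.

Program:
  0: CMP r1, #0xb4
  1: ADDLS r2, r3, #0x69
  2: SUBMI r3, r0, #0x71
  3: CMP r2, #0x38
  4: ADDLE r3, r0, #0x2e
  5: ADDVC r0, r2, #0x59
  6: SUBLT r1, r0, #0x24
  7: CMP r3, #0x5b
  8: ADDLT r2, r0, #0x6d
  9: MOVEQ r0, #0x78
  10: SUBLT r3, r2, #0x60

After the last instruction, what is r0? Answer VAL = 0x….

VAL = 0x8d

[0] flags=1000 → (cmp)
[1] flags=1000 LS?T → r2=0x34
[2] flags=1000 MI?T → r3=0xe1
[3] flags=1000 → (cmp)
[4] flags=1000 LE?T → r3=0x80
[5] flags=1000 VC?T → r0=0x8d
[6] flags=1000 LT?T → r1=0x69
[7] flags=0011 → (cmp)
[8] flags=0011 LT?T → r2=0xfa
[9] flags=0011 EQ?F → skip
[10] flags=0011 LT?T → r3=0x9a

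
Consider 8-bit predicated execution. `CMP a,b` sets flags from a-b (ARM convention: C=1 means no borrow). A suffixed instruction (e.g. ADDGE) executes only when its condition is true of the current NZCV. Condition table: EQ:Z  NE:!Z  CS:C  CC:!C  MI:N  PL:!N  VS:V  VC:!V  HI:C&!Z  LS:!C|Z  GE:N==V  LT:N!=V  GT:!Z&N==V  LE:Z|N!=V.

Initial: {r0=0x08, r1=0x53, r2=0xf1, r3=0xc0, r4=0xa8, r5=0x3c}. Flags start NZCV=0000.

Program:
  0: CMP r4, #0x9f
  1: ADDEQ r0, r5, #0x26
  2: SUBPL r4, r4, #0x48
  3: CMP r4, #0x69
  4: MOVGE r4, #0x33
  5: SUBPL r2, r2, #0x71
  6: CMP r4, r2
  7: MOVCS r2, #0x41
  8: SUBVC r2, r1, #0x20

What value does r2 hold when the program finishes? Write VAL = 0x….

[0] flags=0010 → (cmp)
[1] flags=0010 EQ?F → skip
[2] flags=0010 PL?T → r4=0x60
[3] flags=1000 → (cmp)
[4] flags=1000 GE?F → skip
[5] flags=1000 PL?F → skip
[6] flags=0000 → (cmp)
[7] flags=0000 CS?F → skip
[8] flags=0000 VC?T → r2=0x33

VAL = 0x33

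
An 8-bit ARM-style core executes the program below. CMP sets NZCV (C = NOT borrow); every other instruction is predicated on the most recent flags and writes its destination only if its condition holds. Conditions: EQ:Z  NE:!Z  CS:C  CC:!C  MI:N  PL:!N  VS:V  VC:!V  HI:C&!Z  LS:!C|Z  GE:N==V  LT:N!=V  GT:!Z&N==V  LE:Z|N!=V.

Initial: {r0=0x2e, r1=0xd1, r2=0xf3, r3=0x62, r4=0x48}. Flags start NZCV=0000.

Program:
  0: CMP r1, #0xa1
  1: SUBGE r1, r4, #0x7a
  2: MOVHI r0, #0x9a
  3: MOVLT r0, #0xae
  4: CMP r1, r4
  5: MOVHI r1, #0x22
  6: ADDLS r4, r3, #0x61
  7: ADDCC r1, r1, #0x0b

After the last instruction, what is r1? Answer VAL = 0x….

[0] flags=0010 → (cmp)
[1] flags=0010 GE?T → r1=0xce
[2] flags=0010 HI?T → r0=0x9a
[3] flags=0010 LT?F → skip
[4] flags=1010 → (cmp)
[5] flags=1010 HI?T → r1=0x22
[6] flags=1010 LS?F → skip
[7] flags=1010 CC?F → skip

VAL = 0x22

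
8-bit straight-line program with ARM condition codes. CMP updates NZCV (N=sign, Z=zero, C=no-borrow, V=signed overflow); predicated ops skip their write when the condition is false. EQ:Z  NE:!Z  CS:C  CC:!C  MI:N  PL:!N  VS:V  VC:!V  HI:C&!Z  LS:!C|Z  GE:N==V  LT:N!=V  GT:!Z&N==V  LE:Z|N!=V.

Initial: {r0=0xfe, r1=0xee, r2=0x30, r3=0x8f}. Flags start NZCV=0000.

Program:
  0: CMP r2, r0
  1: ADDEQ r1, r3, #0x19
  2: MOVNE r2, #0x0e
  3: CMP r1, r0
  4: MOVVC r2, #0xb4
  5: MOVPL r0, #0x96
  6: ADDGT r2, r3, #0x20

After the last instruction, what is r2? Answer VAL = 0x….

VAL = 0xb4

0: ✓ CMP  NZCV=0000
1: · ADDEQ
2: ✓ MOVNE  r2←0x0e
3: ✓ CMP  NZCV=1000
4: ✓ MOVVC  r2←0xb4
5: · MOVPL
6: · ADDGT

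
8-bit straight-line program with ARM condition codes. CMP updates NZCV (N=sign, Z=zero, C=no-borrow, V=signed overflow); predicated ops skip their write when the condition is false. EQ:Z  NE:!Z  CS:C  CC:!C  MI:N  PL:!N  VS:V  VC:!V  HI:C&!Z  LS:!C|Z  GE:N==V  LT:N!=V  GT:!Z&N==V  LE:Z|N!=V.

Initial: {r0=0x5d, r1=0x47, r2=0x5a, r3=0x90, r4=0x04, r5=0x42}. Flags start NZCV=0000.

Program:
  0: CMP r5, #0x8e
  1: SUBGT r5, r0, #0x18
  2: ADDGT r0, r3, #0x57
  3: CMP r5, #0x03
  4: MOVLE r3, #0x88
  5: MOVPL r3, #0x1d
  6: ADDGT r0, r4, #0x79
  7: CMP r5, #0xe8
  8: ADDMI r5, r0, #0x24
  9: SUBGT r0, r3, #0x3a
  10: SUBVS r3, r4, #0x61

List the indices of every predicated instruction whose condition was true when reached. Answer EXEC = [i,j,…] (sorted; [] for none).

0: ✓ CMP  NZCV=1001
1: ✓ SUBGT  r5←0x45
2: ✓ ADDGT  r0←0xe7
3: ✓ CMP  NZCV=0010
4: · MOVLE
5: ✓ MOVPL  r3←0x1d
6: ✓ ADDGT  r0←0x7d
7: ✓ CMP  NZCV=0000
8: · ADDMI
9: ✓ SUBGT  r0←0xe3
10: · SUBVS

EXEC = [1,2,5,6,9]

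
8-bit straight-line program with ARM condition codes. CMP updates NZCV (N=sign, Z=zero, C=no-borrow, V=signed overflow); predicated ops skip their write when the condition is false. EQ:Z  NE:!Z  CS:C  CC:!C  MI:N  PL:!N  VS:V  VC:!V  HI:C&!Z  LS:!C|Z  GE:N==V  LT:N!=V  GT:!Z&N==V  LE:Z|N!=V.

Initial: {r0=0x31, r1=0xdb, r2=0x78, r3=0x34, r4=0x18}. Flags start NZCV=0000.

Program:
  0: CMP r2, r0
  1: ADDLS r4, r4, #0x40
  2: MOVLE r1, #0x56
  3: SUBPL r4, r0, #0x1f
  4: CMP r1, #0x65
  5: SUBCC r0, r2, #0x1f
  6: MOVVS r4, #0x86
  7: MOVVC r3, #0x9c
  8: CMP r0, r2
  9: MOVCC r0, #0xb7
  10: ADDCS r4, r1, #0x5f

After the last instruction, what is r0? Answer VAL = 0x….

[0] flags=0010 → (cmp)
[1] flags=0010 LS?F → skip
[2] flags=0010 LE?F → skip
[3] flags=0010 PL?T → r4=0x12
[4] flags=0011 → (cmp)
[5] flags=0011 CC?F → skip
[6] flags=0011 VS?T → r4=0x86
[7] flags=0011 VC?F → skip
[8] flags=1000 → (cmp)
[9] flags=1000 CC?T → r0=0xb7
[10] flags=1000 CS?F → skip

VAL = 0xb7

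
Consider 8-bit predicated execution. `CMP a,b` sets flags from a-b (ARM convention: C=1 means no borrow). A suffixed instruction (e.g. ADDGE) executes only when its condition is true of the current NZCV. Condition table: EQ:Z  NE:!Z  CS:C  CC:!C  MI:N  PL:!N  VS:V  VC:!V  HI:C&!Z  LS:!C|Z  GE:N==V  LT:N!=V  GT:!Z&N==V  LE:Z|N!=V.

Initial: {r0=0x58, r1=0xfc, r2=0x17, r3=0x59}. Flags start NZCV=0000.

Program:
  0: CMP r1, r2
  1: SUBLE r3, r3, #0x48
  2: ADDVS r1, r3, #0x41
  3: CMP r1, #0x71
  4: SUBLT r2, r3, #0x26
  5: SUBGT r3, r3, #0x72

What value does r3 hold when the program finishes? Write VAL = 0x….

0: ✓ CMP  NZCV=1010
1: ✓ SUBLE  r3←0x11
2: · ADDVS
3: ✓ CMP  NZCV=1010
4: ✓ SUBLT  r2←0xeb
5: · SUBGT

VAL = 0x11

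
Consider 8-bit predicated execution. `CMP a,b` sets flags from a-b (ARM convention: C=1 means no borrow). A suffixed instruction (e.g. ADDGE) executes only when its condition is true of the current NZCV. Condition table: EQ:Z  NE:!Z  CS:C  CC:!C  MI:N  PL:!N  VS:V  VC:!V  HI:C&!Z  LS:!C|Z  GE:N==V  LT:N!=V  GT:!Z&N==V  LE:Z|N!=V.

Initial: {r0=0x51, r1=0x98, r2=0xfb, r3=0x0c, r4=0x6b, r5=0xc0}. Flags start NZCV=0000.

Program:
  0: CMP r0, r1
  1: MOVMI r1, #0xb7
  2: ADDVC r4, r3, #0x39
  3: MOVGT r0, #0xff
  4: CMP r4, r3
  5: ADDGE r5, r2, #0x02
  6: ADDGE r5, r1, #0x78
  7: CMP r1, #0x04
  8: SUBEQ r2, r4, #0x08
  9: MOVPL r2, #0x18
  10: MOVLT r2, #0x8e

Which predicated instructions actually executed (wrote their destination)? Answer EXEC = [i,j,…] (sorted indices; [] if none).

EXEC = [1,3,5,6,10]

0: ✓ CMP  NZCV=1001
1: ✓ MOVMI  r1←0xb7
2: · ADDVC
3: ✓ MOVGT  r0←0xff
4: ✓ CMP  NZCV=0010
5: ✓ ADDGE  r5←0xfd
6: ✓ ADDGE  r5←0x2f
7: ✓ CMP  NZCV=1010
8: · SUBEQ
9: · MOVPL
10: ✓ MOVLT  r2←0x8e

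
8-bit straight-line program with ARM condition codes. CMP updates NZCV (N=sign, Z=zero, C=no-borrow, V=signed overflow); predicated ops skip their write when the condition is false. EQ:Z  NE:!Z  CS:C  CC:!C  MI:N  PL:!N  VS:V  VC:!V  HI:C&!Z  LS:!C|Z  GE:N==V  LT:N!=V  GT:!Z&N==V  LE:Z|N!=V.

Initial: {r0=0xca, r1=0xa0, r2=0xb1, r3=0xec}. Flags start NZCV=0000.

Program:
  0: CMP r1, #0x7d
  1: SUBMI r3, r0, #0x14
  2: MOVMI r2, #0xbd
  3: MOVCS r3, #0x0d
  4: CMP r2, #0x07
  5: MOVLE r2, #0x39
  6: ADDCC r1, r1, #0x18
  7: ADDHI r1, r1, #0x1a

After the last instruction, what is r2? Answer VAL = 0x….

VAL = 0x39

[0] flags=0011 → (cmp)
[1] flags=0011 MI?F → skip
[2] flags=0011 MI?F → skip
[3] flags=0011 CS?T → r3=0x0d
[4] flags=1010 → (cmp)
[5] flags=1010 LE?T → r2=0x39
[6] flags=1010 CC?F → skip
[7] flags=1010 HI?T → r1=0xba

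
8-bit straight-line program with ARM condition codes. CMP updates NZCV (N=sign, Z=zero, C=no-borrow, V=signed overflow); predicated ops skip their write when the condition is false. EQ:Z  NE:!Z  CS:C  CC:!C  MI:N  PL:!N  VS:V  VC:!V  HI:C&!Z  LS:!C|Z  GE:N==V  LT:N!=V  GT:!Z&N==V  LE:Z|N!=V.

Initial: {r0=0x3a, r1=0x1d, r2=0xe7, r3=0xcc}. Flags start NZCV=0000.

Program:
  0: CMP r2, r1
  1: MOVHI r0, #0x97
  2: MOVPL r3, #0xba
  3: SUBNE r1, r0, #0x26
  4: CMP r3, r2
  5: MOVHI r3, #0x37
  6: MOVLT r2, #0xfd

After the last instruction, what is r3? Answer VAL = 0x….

[0] flags=1010 → (cmp)
[1] flags=1010 HI?T → r0=0x97
[2] flags=1010 PL?F → skip
[3] flags=1010 NE?T → r1=0x71
[4] flags=1000 → (cmp)
[5] flags=1000 HI?F → skip
[6] flags=1000 LT?T → r2=0xfd

VAL = 0xcc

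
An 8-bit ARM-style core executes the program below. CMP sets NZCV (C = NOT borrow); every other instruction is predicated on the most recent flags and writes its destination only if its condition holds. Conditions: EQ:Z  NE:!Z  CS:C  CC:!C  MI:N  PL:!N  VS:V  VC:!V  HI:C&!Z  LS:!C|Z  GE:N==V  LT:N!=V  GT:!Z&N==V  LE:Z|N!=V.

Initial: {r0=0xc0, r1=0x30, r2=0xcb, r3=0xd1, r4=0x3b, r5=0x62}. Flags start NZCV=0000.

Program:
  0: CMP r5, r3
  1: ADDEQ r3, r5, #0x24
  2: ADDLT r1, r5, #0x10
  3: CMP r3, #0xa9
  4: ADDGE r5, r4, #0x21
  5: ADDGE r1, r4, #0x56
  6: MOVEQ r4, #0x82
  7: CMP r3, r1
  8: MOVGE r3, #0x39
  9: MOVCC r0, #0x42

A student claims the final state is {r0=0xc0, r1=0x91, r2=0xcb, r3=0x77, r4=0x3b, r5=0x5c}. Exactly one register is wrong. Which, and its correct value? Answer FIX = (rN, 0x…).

[0] flags=1001 → (cmp)
[1] flags=1001 EQ?F → skip
[2] flags=1001 LT?F → skip
[3] flags=0010 → (cmp)
[4] flags=0010 GE?T → r5=0x5c
[5] flags=0010 GE?T → r1=0x91
[6] flags=0010 EQ?F → skip
[7] flags=0010 → (cmp)
[8] flags=0010 GE?T → r3=0x39
[9] flags=0010 CC?F → skip

FIX = (r3, 0x39)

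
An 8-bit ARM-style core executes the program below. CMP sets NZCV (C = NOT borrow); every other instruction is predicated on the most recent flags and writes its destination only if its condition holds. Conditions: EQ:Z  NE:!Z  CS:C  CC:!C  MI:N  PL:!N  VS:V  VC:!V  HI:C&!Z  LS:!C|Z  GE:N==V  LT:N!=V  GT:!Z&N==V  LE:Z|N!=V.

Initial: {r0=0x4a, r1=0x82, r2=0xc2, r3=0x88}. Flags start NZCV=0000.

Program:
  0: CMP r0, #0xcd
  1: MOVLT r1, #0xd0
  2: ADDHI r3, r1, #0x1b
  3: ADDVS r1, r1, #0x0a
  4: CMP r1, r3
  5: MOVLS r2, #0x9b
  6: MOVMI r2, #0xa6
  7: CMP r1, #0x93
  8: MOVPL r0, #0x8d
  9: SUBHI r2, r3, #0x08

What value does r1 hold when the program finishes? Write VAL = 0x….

[0] flags=0000 → (cmp)
[1] flags=0000 LT?F → skip
[2] flags=0000 HI?F → skip
[3] flags=0000 VS?F → skip
[4] flags=1000 → (cmp)
[5] flags=1000 LS?T → r2=0x9b
[6] flags=1000 MI?T → r2=0xa6
[7] flags=1000 → (cmp)
[8] flags=1000 PL?F → skip
[9] flags=1000 HI?F → skip

VAL = 0x82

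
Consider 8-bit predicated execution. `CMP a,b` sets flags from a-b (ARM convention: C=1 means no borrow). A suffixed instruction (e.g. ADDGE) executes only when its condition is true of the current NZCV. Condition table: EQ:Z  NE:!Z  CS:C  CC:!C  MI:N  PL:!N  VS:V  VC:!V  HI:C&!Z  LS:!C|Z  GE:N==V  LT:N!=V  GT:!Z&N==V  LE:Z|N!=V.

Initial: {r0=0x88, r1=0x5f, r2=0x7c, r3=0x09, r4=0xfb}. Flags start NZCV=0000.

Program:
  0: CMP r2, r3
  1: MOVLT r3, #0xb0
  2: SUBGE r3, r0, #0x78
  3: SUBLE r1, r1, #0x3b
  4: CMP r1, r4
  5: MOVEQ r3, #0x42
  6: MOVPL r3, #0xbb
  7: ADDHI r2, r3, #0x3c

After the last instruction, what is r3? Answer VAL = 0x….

VAL = 0xbb

[0] flags=0010 → (cmp)
[1] flags=0010 LT?F → skip
[2] flags=0010 GE?T → r3=0x10
[3] flags=0010 LE?F → skip
[4] flags=0000 → (cmp)
[5] flags=0000 EQ?F → skip
[6] flags=0000 PL?T → r3=0xbb
[7] flags=0000 HI?F → skip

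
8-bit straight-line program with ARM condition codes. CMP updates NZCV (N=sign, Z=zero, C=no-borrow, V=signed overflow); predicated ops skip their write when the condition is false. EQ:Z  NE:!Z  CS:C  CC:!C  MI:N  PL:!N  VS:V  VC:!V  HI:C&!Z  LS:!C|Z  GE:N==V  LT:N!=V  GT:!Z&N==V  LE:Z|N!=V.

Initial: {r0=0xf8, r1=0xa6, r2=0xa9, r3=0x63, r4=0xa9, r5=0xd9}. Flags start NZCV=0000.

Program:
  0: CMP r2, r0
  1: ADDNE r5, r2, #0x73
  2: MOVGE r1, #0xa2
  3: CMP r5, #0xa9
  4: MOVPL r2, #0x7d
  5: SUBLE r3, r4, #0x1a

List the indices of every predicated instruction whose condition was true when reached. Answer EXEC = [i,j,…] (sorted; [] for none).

EXEC = [1,4]

[0] flags=1000 → (cmp)
[1] flags=1000 NE?T → r5=0x1c
[2] flags=1000 GE?F → skip
[3] flags=0000 → (cmp)
[4] flags=0000 PL?T → r2=0x7d
[5] flags=0000 LE?F → skip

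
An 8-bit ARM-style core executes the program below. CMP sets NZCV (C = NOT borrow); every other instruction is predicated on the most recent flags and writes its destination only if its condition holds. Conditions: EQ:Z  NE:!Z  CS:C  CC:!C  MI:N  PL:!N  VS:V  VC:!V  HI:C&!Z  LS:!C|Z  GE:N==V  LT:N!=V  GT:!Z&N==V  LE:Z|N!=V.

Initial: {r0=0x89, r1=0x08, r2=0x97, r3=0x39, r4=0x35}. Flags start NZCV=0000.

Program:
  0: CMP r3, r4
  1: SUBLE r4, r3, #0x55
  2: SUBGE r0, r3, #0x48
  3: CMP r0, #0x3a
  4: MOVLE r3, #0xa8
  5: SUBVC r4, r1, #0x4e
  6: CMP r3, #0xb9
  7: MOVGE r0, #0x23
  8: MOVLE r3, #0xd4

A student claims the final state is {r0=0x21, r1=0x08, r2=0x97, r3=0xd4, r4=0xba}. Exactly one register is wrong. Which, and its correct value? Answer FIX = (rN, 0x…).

[0] flags=0010 → (cmp)
[1] flags=0010 LE?F → skip
[2] flags=0010 GE?T → r0=0xf1
[3] flags=1010 → (cmp)
[4] flags=1010 LE?T → r3=0xa8
[5] flags=1010 VC?T → r4=0xba
[6] flags=1000 → (cmp)
[7] flags=1000 GE?F → skip
[8] flags=1000 LE?T → r3=0xd4

FIX = (r0, 0xf1)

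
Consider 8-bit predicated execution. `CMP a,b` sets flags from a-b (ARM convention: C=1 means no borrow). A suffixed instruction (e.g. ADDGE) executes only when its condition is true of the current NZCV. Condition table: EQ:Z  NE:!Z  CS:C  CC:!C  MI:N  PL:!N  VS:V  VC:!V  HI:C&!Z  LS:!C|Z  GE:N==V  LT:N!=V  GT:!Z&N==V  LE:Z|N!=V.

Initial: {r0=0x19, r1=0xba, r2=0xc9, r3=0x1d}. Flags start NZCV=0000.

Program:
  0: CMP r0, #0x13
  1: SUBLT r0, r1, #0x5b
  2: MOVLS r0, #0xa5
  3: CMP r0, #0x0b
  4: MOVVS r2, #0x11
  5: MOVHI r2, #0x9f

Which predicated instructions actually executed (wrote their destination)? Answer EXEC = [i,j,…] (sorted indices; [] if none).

0: ✓ CMP  NZCV=0010
1: · SUBLT
2: · MOVLS
3: ✓ CMP  NZCV=0010
4: · MOVVS
5: ✓ MOVHI  r2←0x9f

EXEC = [5]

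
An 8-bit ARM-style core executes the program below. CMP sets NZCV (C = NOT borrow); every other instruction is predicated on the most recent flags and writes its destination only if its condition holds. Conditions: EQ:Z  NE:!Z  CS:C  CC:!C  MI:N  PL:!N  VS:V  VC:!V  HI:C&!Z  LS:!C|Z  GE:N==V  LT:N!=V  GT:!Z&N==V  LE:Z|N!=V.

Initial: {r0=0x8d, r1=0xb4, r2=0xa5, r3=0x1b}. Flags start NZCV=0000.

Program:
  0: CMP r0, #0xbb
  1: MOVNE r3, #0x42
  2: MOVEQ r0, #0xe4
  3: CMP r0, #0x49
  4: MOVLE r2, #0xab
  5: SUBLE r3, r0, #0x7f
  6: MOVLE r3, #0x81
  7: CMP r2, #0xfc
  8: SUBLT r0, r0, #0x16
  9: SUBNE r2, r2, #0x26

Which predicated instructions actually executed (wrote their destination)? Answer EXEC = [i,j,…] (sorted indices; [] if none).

EXEC = [1,4,5,6,8,9]

[0] flags=1000 → (cmp)
[1] flags=1000 NE?T → r3=0x42
[2] flags=1000 EQ?F → skip
[3] flags=0011 → (cmp)
[4] flags=0011 LE?T → r2=0xab
[5] flags=0011 LE?T → r3=0x0e
[6] flags=0011 LE?T → r3=0x81
[7] flags=1000 → (cmp)
[8] flags=1000 LT?T → r0=0x77
[9] flags=1000 NE?T → r2=0x85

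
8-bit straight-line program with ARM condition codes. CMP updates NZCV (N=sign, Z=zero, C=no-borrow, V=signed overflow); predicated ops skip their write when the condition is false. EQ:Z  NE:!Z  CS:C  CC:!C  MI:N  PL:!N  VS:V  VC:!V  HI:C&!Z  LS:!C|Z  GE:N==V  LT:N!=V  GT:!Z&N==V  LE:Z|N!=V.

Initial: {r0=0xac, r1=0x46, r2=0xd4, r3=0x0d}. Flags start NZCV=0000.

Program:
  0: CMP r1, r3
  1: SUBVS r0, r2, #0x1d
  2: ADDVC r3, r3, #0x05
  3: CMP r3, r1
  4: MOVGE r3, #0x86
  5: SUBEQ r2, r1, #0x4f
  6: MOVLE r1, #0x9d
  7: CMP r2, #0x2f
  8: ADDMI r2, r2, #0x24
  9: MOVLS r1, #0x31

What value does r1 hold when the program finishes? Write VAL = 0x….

VAL = 0x9d

[0] flags=0010 → (cmp)
[1] flags=0010 VS?F → skip
[2] flags=0010 VC?T → r3=0x12
[3] flags=1000 → (cmp)
[4] flags=1000 GE?F → skip
[5] flags=1000 EQ?F → skip
[6] flags=1000 LE?T → r1=0x9d
[7] flags=1010 → (cmp)
[8] flags=1010 MI?T → r2=0xf8
[9] flags=1010 LS?F → skip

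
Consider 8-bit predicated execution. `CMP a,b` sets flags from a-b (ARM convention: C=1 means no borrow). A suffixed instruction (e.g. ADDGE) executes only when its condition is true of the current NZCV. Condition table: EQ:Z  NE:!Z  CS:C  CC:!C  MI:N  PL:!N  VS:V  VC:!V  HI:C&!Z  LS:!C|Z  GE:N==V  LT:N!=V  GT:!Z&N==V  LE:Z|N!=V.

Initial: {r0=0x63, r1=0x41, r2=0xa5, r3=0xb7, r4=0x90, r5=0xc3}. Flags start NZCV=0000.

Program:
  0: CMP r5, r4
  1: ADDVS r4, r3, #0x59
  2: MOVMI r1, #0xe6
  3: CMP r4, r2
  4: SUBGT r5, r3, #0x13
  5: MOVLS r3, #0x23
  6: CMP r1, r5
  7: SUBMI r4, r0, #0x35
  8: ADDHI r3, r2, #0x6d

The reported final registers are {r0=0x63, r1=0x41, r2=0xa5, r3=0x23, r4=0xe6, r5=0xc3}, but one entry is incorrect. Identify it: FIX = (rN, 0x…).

FIX = (r4, 0x90)

0: ✓ CMP  NZCV=0010
1: · ADDVS
2: · MOVMI
3: ✓ CMP  NZCV=1000
4: · SUBGT
5: ✓ MOVLS  r3←0x23
6: ✓ CMP  NZCV=0000
7: · SUBMI
8: · ADDHI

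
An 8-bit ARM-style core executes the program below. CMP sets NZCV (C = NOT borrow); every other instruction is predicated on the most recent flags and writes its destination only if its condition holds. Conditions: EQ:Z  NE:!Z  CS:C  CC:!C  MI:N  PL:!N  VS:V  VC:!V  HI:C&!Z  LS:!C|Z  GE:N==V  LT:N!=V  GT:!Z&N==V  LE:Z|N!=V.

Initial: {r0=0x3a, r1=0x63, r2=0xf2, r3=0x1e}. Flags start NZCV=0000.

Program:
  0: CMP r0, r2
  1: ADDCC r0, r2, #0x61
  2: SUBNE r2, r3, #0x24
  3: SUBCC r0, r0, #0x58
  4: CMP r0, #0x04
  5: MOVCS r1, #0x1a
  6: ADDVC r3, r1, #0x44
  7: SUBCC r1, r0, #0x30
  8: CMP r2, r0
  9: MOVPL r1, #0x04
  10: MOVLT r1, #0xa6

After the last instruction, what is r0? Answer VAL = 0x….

VAL = 0xfb

0: ✓ CMP  NZCV=0000
1: ✓ ADDCC  r0←0x53
2: ✓ SUBNE  r2←0xfa
3: ✓ SUBCC  r0←0xfb
4: ✓ CMP  NZCV=1010
5: ✓ MOVCS  r1←0x1a
6: ✓ ADDVC  r3←0x5e
7: · SUBCC
8: ✓ CMP  NZCV=1000
9: · MOVPL
10: ✓ MOVLT  r1←0xa6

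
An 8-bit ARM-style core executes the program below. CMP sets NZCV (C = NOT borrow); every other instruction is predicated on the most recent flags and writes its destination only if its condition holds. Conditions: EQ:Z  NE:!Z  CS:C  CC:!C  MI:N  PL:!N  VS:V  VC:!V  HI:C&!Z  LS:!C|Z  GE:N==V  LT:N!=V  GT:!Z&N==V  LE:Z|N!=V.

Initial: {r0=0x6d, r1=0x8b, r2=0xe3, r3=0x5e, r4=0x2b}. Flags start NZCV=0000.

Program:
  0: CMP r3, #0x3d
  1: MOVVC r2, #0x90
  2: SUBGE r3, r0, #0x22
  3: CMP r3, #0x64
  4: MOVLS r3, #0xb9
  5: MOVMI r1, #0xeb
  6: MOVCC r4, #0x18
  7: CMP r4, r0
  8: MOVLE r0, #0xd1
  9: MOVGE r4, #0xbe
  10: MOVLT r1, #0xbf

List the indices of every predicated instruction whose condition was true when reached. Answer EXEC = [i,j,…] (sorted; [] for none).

[0] flags=0010 → (cmp)
[1] flags=0010 VC?T → r2=0x90
[2] flags=0010 GE?T → r3=0x4b
[3] flags=1000 → (cmp)
[4] flags=1000 LS?T → r3=0xb9
[5] flags=1000 MI?T → r1=0xeb
[6] flags=1000 CC?T → r4=0x18
[7] flags=1000 → (cmp)
[8] flags=1000 LE?T → r0=0xd1
[9] flags=1000 GE?F → skip
[10] flags=1000 LT?T → r1=0xbf

EXEC = [1,2,4,5,6,8,10]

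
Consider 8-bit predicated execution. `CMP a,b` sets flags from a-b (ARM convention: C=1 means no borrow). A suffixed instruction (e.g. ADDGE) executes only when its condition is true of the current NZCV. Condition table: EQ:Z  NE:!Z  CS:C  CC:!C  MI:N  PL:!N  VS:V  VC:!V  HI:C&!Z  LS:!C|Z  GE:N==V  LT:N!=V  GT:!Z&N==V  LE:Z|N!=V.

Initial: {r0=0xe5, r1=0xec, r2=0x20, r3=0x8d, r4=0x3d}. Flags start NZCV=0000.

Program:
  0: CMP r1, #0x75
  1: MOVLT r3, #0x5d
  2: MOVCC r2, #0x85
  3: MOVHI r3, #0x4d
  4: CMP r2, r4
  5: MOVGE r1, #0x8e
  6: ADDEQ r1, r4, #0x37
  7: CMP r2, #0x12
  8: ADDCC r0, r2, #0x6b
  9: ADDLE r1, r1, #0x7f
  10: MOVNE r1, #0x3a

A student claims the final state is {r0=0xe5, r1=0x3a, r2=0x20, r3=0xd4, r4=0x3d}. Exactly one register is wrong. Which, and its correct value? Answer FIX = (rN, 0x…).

[0] flags=0011 → (cmp)
[1] flags=0011 LT?T → r3=0x5d
[2] flags=0011 CC?F → skip
[3] flags=0011 HI?T → r3=0x4d
[4] flags=1000 → (cmp)
[5] flags=1000 GE?F → skip
[6] flags=1000 EQ?F → skip
[7] flags=0010 → (cmp)
[8] flags=0010 CC?F → skip
[9] flags=0010 LE?F → skip
[10] flags=0010 NE?T → r1=0x3a

FIX = (r3, 0x4d)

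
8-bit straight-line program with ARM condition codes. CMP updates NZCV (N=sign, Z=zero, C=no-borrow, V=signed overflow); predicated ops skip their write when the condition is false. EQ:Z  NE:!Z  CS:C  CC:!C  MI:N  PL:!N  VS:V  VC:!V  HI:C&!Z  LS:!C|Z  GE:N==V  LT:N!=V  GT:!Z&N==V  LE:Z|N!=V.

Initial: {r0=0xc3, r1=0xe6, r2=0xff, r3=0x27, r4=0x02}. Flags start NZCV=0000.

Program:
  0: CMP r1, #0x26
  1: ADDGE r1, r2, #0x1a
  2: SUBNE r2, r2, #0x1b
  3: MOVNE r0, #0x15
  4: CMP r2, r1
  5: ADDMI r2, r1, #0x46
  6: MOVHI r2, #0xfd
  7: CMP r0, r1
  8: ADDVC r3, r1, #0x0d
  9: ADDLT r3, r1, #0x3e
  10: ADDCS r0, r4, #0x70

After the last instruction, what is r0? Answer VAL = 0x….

0: ✓ CMP  NZCV=1010
1: · ADDGE
2: ✓ SUBNE  r2←0xe4
3: ✓ MOVNE  r0←0x15
4: ✓ CMP  NZCV=1000
5: ✓ ADDMI  r2←0x2c
6: · MOVHI
7: ✓ CMP  NZCV=0000
8: ✓ ADDVC  r3←0xf3
9: · ADDLT
10: · ADDCS

VAL = 0x15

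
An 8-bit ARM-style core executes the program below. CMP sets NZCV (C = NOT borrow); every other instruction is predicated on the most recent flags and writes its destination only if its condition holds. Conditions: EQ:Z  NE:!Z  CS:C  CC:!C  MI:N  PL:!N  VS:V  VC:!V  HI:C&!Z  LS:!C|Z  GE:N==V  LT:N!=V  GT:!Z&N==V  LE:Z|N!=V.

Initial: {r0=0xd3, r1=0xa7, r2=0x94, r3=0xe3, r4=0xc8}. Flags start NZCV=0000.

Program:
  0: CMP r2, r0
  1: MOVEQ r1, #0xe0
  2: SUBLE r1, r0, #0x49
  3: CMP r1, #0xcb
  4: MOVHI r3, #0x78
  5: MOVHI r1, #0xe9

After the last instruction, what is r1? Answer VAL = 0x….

0: ✓ CMP  NZCV=1000
1: · MOVEQ
2: ✓ SUBLE  r1←0x8a
3: ✓ CMP  NZCV=1000
4: · MOVHI
5: · MOVHI

VAL = 0x8a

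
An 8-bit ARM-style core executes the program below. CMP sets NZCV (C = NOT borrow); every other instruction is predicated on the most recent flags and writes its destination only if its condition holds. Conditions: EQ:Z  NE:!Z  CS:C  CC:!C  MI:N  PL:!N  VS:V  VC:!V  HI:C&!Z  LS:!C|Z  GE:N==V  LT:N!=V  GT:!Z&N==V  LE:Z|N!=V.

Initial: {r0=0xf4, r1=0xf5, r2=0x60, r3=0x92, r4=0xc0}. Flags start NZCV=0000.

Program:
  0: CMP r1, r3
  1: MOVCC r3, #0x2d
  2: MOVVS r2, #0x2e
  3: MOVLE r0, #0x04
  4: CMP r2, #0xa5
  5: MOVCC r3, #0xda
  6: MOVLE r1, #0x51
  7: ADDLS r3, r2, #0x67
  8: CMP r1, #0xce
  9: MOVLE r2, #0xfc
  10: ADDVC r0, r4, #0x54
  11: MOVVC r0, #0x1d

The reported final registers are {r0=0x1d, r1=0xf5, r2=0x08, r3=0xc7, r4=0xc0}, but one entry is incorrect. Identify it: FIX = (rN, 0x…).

0: ✓ CMP  NZCV=0010
1: · MOVCC
2: · MOVVS
3: · MOVLE
4: ✓ CMP  NZCV=1001
5: ✓ MOVCC  r3←0xda
6: · MOVLE
7: ✓ ADDLS  r3←0xc7
8: ✓ CMP  NZCV=0010
9: · MOVLE
10: ✓ ADDVC  r0←0x14
11: ✓ MOVVC  r0←0x1d

FIX = (r2, 0x60)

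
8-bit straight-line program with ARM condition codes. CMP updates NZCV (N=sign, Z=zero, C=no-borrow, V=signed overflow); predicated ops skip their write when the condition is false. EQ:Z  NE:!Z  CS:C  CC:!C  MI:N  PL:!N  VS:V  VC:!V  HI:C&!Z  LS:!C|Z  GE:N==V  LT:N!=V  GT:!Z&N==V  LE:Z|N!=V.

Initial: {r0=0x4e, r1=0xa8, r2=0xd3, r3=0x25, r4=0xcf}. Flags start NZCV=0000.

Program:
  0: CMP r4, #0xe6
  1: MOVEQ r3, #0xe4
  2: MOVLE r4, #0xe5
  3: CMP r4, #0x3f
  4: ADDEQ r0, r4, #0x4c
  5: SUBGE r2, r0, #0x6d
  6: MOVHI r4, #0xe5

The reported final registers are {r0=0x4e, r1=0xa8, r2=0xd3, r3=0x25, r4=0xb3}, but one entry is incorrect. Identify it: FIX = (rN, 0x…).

FIX = (r4, 0xe5)

[0] flags=1000 → (cmp)
[1] flags=1000 EQ?F → skip
[2] flags=1000 LE?T → r4=0xe5
[3] flags=1010 → (cmp)
[4] flags=1010 EQ?F → skip
[5] flags=1010 GE?F → skip
[6] flags=1010 HI?T → r4=0xe5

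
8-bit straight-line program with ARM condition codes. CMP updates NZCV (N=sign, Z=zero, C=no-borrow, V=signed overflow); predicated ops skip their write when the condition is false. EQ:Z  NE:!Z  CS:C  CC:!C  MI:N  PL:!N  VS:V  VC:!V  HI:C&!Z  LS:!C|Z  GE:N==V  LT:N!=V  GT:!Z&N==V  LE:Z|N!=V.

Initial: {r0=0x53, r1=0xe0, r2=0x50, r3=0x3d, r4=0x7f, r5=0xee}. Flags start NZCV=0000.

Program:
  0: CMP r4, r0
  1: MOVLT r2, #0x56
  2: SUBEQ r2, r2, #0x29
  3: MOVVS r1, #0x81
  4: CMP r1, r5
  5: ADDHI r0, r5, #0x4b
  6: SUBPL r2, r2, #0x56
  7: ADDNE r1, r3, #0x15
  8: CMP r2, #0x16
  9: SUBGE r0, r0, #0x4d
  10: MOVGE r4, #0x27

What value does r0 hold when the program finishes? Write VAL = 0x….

VAL = 0x06

0: ✓ CMP  NZCV=0010
1: · MOVLT
2: · SUBEQ
3: · MOVVS
4: ✓ CMP  NZCV=1000
5: · ADDHI
6: · SUBPL
7: ✓ ADDNE  r1←0x52
8: ✓ CMP  NZCV=0010
9: ✓ SUBGE  r0←0x06
10: ✓ MOVGE  r4←0x27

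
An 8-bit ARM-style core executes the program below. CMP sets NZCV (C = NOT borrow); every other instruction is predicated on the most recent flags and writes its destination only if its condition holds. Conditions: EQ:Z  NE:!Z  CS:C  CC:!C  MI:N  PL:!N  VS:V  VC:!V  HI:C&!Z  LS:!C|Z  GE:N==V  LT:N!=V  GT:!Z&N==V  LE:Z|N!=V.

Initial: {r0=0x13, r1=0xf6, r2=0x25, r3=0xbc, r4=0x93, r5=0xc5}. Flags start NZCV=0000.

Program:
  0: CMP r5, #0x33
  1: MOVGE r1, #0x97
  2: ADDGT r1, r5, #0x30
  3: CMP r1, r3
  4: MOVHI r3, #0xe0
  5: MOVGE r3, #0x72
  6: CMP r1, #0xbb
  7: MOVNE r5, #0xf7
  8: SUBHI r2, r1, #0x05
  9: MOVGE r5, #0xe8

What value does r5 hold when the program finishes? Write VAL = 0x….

[0] flags=1010 → (cmp)
[1] flags=1010 GE?F → skip
[2] flags=1010 GT?F → skip
[3] flags=0010 → (cmp)
[4] flags=0010 HI?T → r3=0xe0
[5] flags=0010 GE?T → r3=0x72
[6] flags=0010 → (cmp)
[7] flags=0010 NE?T → r5=0xf7
[8] flags=0010 HI?T → r2=0xf1
[9] flags=0010 GE?T → r5=0xe8

VAL = 0xe8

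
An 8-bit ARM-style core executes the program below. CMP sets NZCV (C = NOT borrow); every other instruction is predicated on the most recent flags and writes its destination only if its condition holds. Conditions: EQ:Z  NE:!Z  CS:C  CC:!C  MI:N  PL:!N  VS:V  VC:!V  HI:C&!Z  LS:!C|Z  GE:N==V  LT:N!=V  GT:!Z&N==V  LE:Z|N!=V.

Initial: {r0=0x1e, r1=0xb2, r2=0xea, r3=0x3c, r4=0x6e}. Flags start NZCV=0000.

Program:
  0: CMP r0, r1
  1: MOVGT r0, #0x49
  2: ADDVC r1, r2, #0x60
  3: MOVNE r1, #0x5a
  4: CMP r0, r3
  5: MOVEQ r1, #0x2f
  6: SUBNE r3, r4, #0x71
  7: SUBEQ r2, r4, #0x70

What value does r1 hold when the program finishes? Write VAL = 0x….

VAL = 0x5a

[0] flags=0000 → (cmp)
[1] flags=0000 GT?T → r0=0x49
[2] flags=0000 VC?T → r1=0x4a
[3] flags=0000 NE?T → r1=0x5a
[4] flags=0010 → (cmp)
[5] flags=0010 EQ?F → skip
[6] flags=0010 NE?T → r3=0xfd
[7] flags=0010 EQ?F → skip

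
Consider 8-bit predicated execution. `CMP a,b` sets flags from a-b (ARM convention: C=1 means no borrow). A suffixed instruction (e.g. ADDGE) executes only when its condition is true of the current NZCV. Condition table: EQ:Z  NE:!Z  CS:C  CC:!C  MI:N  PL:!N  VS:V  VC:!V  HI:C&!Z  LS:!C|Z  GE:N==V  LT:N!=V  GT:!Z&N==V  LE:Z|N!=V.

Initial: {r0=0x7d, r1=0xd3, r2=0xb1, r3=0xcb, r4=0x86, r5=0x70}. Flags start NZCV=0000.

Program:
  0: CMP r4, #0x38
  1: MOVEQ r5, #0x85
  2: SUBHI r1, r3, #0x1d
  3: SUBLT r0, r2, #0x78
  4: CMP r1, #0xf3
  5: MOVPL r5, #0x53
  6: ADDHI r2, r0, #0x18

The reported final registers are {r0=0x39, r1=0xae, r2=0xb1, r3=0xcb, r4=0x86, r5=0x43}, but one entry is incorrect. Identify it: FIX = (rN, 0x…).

FIX = (r5, 0x70)

0: ✓ CMP  NZCV=0011
1: · MOVEQ
2: ✓ SUBHI  r1←0xae
3: ✓ SUBLT  r0←0x39
4: ✓ CMP  NZCV=1000
5: · MOVPL
6: · ADDHI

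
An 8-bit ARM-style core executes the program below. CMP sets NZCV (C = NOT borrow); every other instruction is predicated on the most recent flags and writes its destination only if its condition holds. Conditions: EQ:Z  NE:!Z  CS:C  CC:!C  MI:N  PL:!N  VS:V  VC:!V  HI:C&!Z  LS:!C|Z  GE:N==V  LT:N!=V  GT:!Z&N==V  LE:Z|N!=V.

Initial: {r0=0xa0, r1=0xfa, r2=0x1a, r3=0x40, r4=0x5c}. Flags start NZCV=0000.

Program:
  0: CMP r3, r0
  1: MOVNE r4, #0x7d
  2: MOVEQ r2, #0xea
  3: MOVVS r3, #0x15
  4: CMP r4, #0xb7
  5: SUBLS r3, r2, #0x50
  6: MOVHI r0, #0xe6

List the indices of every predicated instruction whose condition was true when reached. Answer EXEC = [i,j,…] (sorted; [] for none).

EXEC = [1,3,5]

0: ✓ CMP  NZCV=1001
1: ✓ MOVNE  r4←0x7d
2: · MOVEQ
3: ✓ MOVVS  r3←0x15
4: ✓ CMP  NZCV=1001
5: ✓ SUBLS  r3←0xca
6: · MOVHI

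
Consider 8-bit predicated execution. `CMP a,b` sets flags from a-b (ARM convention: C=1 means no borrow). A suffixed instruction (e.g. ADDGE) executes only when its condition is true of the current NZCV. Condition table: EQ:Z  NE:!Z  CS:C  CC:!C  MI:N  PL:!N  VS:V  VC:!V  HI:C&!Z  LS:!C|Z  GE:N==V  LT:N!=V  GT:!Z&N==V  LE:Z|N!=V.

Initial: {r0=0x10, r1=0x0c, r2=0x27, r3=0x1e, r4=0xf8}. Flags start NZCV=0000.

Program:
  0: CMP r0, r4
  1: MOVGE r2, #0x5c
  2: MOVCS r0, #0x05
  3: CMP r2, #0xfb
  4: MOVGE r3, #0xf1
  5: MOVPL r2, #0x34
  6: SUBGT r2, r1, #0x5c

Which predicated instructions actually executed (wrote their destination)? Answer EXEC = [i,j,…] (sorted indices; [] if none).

EXEC = [1,4,5,6]

[0] flags=0000 → (cmp)
[1] flags=0000 GE?T → r2=0x5c
[2] flags=0000 CS?F → skip
[3] flags=0000 → (cmp)
[4] flags=0000 GE?T → r3=0xf1
[5] flags=0000 PL?T → r2=0x34
[6] flags=0000 GT?T → r2=0xb0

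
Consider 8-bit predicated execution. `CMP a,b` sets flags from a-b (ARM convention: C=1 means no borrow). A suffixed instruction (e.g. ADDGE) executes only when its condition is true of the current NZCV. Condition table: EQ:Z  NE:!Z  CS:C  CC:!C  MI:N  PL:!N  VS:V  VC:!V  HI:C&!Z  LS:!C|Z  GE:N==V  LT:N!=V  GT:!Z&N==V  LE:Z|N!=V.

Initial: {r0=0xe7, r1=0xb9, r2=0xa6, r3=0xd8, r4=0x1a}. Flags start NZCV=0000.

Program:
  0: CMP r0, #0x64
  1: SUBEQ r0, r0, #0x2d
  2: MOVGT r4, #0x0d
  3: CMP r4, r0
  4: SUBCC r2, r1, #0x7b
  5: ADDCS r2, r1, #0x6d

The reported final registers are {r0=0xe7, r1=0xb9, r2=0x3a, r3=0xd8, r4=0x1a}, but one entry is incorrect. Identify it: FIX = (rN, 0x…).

FIX = (r2, 0x3e)

[0] flags=1010 → (cmp)
[1] flags=1010 EQ?F → skip
[2] flags=1010 GT?F → skip
[3] flags=0000 → (cmp)
[4] flags=0000 CC?T → r2=0x3e
[5] flags=0000 CS?F → skip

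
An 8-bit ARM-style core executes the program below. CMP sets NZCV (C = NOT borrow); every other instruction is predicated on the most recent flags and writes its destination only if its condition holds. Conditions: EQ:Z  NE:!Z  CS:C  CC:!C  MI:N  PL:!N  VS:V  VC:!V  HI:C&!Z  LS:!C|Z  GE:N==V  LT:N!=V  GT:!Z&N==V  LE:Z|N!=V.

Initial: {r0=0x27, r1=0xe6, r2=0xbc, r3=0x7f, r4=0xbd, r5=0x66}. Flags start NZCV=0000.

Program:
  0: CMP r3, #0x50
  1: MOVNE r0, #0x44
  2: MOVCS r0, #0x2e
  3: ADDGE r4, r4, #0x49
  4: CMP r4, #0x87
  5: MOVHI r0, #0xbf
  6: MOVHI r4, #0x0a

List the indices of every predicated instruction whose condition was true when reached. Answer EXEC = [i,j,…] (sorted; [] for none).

0: ✓ CMP  NZCV=0010
1: ✓ MOVNE  r0←0x44
2: ✓ MOVCS  r0←0x2e
3: ✓ ADDGE  r4←0x06
4: ✓ CMP  NZCV=0000
5: · MOVHI
6: · MOVHI

EXEC = [1,2,3]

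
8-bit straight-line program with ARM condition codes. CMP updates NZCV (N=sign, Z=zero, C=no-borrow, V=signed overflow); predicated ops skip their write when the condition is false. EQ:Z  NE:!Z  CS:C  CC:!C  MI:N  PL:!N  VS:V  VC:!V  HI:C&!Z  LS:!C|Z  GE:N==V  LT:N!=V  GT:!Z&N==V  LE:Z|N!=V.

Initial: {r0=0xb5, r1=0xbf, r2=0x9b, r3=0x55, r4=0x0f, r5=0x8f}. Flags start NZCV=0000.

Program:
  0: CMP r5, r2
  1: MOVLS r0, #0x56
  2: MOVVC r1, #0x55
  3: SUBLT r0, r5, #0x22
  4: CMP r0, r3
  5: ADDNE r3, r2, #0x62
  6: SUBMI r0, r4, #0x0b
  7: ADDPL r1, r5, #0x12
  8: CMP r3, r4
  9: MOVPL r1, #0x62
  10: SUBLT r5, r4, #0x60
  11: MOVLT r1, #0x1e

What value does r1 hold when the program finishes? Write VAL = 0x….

0: ✓ CMP  NZCV=1000
1: ✓ MOVLS  r0←0x56
2: ✓ MOVVC  r1←0x55
3: ✓ SUBLT  r0←0x6d
4: ✓ CMP  NZCV=0010
5: ✓ ADDNE  r3←0xfd
6: · SUBMI
7: ✓ ADDPL  r1←0xa1
8: ✓ CMP  NZCV=1010
9: · MOVPL
10: ✓ SUBLT  r5←0xaf
11: ✓ MOVLT  r1←0x1e

VAL = 0x1e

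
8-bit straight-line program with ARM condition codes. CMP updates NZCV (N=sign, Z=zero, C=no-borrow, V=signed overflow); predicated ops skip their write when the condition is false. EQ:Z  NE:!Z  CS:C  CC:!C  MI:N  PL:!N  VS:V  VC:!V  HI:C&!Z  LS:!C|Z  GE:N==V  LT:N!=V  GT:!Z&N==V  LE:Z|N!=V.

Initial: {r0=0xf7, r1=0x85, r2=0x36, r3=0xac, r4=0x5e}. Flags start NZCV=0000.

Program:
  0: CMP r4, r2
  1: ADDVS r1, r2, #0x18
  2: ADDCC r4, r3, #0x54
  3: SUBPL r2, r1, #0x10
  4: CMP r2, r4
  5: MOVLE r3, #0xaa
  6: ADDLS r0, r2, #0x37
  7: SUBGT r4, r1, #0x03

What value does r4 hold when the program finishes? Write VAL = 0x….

[0] flags=0010 → (cmp)
[1] flags=0010 VS?F → skip
[2] flags=0010 CC?F → skip
[3] flags=0010 PL?T → r2=0x75
[4] flags=0010 → (cmp)
[5] flags=0010 LE?F → skip
[6] flags=0010 LS?F → skip
[7] flags=0010 GT?T → r4=0x82

VAL = 0x82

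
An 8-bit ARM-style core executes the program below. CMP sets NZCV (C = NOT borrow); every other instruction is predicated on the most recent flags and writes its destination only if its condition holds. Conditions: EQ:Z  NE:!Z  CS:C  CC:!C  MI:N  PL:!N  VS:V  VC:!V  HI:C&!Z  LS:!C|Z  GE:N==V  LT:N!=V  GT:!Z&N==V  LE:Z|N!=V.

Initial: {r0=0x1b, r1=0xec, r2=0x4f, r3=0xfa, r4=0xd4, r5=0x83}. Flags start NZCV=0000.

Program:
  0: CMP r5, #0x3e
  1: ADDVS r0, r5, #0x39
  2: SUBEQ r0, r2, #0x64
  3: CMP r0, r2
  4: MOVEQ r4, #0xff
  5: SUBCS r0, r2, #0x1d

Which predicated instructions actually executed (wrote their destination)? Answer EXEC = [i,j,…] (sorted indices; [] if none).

EXEC = [1,5]

0: ✓ CMP  NZCV=0011
1: ✓ ADDVS  r0←0xbc
2: · SUBEQ
3: ✓ CMP  NZCV=0011
4: · MOVEQ
5: ✓ SUBCS  r0←0x32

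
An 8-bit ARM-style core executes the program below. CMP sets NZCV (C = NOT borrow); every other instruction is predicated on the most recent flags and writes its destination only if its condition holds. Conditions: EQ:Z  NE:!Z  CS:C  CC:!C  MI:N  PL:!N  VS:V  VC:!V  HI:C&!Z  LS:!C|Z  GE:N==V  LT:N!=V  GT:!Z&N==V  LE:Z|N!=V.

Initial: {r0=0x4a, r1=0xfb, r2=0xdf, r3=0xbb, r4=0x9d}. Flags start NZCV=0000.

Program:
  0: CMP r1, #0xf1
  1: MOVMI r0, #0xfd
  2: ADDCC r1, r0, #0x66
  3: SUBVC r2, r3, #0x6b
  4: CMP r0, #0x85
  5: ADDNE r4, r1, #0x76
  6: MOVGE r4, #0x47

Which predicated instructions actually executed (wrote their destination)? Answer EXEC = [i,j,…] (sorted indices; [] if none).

[0] flags=0010 → (cmp)
[1] flags=0010 MI?F → skip
[2] flags=0010 CC?F → skip
[3] flags=0010 VC?T → r2=0x50
[4] flags=1001 → (cmp)
[5] flags=1001 NE?T → r4=0x71
[6] flags=1001 GE?T → r4=0x47

EXEC = [3,5,6]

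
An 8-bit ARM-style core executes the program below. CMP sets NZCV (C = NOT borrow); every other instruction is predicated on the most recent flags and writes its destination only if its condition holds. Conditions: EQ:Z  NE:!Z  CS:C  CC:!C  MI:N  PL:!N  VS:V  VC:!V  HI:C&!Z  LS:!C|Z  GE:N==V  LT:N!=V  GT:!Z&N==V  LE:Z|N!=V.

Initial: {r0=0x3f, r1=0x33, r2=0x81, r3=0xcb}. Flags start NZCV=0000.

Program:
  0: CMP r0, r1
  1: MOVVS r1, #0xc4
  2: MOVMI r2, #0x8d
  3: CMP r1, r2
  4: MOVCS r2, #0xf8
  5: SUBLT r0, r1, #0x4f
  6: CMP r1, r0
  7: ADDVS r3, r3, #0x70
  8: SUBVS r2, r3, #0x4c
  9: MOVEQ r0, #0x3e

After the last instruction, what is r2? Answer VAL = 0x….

VAL = 0x81

[0] flags=0010 → (cmp)
[1] flags=0010 VS?F → skip
[2] flags=0010 MI?F → skip
[3] flags=1001 → (cmp)
[4] flags=1001 CS?F → skip
[5] flags=1001 LT?F → skip
[6] flags=1000 → (cmp)
[7] flags=1000 VS?F → skip
[8] flags=1000 VS?F → skip
[9] flags=1000 EQ?F → skip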